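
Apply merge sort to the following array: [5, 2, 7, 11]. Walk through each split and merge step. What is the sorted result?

Merge sort trace:

Split: [5, 2, 7, 11] -> [5, 2] and [7, 11]
  Split: [5, 2] -> [5] and [2]
  Merge: [5] + [2] -> [2, 5]
  Split: [7, 11] -> [7] and [11]
  Merge: [7] + [11] -> [7, 11]
Merge: [2, 5] + [7, 11] -> [2, 5, 7, 11]

Final sorted array: [2, 5, 7, 11]

The merge sort proceeds by recursively splitting the array and merging sorted halves.
After all merges, the sorted array is [2, 5, 7, 11].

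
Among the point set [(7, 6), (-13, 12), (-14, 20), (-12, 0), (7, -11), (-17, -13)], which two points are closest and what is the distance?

Computing all pairwise distances among 6 points:

d((7, 6), (-13, 12)) = 20.8806
d((7, 6), (-14, 20)) = 25.2389
d((7, 6), (-12, 0)) = 19.9249
d((7, 6), (7, -11)) = 17.0
d((7, 6), (-17, -13)) = 30.6105
d((-13, 12), (-14, 20)) = 8.0623 <-- minimum
d((-13, 12), (-12, 0)) = 12.0416
d((-13, 12), (7, -11)) = 30.4795
d((-13, 12), (-17, -13)) = 25.318
d((-14, 20), (-12, 0)) = 20.0998
d((-14, 20), (7, -11)) = 37.4433
d((-14, 20), (-17, -13)) = 33.1361
d((-12, 0), (7, -11)) = 21.9545
d((-12, 0), (-17, -13)) = 13.9284
d((7, -11), (-17, -13)) = 24.0832

Closest pair: (-13, 12) and (-14, 20) with distance 8.0623

The closest pair is (-13, 12) and (-14, 20) with Euclidean distance 8.0623. For 6 points, brute-force pairwise comparison is shown above. For large n, the divide-and-conquer algorithm (sort by x, recurse on halves, check the dividing strip) achieves O(n log n).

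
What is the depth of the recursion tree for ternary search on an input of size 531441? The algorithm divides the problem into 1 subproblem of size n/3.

For divide and conquer with division factor 3:

Problem sizes at each level:
Level 0: 531441
Level 1: 177147
Level 2: 59049
Level 3: 19683
Level 4: 6561
Level 5: 2187
Level 6: 729
Level 7: 243
Level 8: 81
Level 9: 27
Level 10: 9
Level 11: 3
Level 12: 1

The root is level 0 and the size-1 base case is level 12 (the tree spans levels 0 through 12, i.e. 13 levels counting the root), so the depth is the number of divisions: log_3(531441) = 12

The recursion tree depth is log_3(531441) = 12. At each level, the problem size is divided by 3, so it takes 12 divisions to reduce to a base case of size 1. The algorithm makes 1 recursive call at each level.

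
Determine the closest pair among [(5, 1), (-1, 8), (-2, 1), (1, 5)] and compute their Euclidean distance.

Computing all pairwise distances among 4 points:

d((5, 1), (-1, 8)) = 9.2195
d((5, 1), (-2, 1)) = 7.0
d((5, 1), (1, 5)) = 5.6569
d((-1, 8), (-2, 1)) = 7.0711
d((-1, 8), (1, 5)) = 3.6056 <-- minimum
d((-2, 1), (1, 5)) = 5.0

Closest pair: (-1, 8) and (1, 5) with distance 3.6056

The closest pair is (-1, 8) and (1, 5) with Euclidean distance 3.6056. For 4 points, brute-force pairwise comparison is shown above. For large n, the divide-and-conquer algorithm (sort by x, recurse on halves, check the dividing strip) achieves O(n log n).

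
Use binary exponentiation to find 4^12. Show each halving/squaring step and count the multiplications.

Computing 4^12 by squaring (build up from 4^1; each line after the first costs one multiplication):

4^1 = 4
4^2 = (4^1)^2 = 4^2 = 16
4^3 = 4 * 4^2 = 4 * 16 = 64
4^6 = (4^3)^2 = 64^2 = 4096
4^12 = (4^6)^2 = 4096^2 = 16777216

Result: 16777216
Multiplications needed: 4 (4 lines after 4^1)

4^12 = 16777216. Using exponentiation by squaring, this requires 4 multiplications. The key idea: if the exponent is even, square the half-power; if odd, multiply by the base once.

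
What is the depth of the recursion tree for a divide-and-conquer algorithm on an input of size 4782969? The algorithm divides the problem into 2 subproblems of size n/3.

For divide and conquer with division factor 3:

Problem sizes at each level:
Level 0: 4782969
Level 1: 1594323
Level 2: 531441
Level 3: 177147
Level 4: 59049
Level 5: 19683
Level 6: 6561
Level 7: 2187
Level 8: 729
Level 9: 243
Level 10: 81
Level 11: 27
Level 12: 9
Level 13: 3
Level 14: 1

The root is level 0 and the size-1 base case is level 14 (the tree spans levels 0 through 14, i.e. 15 levels counting the root), so the depth is the number of divisions: log_3(4782969) = 14

The recursion tree depth is log_3(4782969) = 14. At each level, the problem size is divided by 3, so it takes 14 divisions to reduce to a base case of size 1. The algorithm makes 2 recursive calls at each level.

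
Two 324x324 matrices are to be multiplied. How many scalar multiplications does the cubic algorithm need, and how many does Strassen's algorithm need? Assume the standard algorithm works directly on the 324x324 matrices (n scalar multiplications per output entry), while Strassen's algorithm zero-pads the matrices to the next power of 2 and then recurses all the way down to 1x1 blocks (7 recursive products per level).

Matrix multiplication for 324x324 matrices:

Strassen's algorithm requires power-of-2 dimensions. Pad 324x324 to 512x512 (next power of 2).

Standard algorithm: 324^3 = 34012224 multiplications
Strassen's algorithm: 7^(log2(512)) = 7^9 = 40353607 multiplications
Difference: 34012224 - 40353607 = -6341383 (Strassen uses MORE here due to padding overhead — for small or just-over-power-of-2 n, padding can outweigh the per-level savings)

Standard: 34012224 multiplications (324^3). Strassen: 40353607 multiplications (7^9, after padding to 512x512). Strassen reduces 8 recursive multiplications to 7 at each level.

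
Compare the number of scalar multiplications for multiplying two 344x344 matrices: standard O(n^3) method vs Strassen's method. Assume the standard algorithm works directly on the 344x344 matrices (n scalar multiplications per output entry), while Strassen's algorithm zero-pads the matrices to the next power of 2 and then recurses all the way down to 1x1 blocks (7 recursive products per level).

Matrix multiplication for 344x344 matrices:

Strassen's algorithm requires power-of-2 dimensions. Pad 344x344 to 512x512 (next power of 2).

Standard algorithm: 344^3 = 40707584 multiplications
Strassen's algorithm: 7^(log2(512)) = 7^9 = 40353607 multiplications
Savings: 40707584 - 40353607 = 353977 multiplications

Standard: 40707584 multiplications (344^3). Strassen: 40353607 multiplications (7^9, after padding to 512x512). Strassen reduces 8 recursive multiplications to 7 at each level.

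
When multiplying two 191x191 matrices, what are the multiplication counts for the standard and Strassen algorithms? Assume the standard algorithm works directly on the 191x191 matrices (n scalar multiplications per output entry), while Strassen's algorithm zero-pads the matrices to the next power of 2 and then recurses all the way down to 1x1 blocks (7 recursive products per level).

Matrix multiplication for 191x191 matrices:

Strassen's algorithm requires power-of-2 dimensions. Pad 191x191 to 256x256 (next power of 2).

Standard algorithm: 191^3 = 6967871 multiplications
Strassen's algorithm: 7^(log2(256)) = 7^8 = 5764801 multiplications
Savings: 6967871 - 5764801 = 1203070 multiplications

Standard: 6967871 multiplications (191^3). Strassen: 5764801 multiplications (7^8, after padding to 256x256). Strassen reduces 8 recursive multiplications to 7 at each level.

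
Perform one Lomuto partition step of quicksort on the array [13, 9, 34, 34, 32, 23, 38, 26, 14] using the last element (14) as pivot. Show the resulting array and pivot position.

Lomuto partition with pivot = 14:

Initial array: [13, 9, 34, 34, 32, 23, 38, 26, 14]

arr[0]=13 <= 14: swap with position 0, array becomes [13, 9, 34, 34, 32, 23, 38, 26, 14]
arr[1]=9 <= 14: swap with position 1, array becomes [13, 9, 34, 34, 32, 23, 38, 26, 14]
arr[2]=34 > 14: no swap
arr[3]=34 > 14: no swap
arr[4]=32 > 14: no swap
arr[5]=23 > 14: no swap
arr[6]=38 > 14: no swap
arr[7]=26 > 14: no swap

Place pivot at position 2: [13, 9, 14, 34, 32, 23, 38, 26, 34]
Pivot position: 2

After partitioning with pivot 14, the array becomes [13, 9, 14, 34, 32, 23, 38, 26, 34]. The pivot is placed at index 2. All elements to the left of the pivot are <= 14, and all elements to the right are > 14.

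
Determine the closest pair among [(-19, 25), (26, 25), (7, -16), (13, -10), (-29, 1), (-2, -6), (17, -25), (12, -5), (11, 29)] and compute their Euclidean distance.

Computing all pairwise distances among 9 points:

d((-19, 25), (26, 25)) = 45.0
d((-19, 25), (7, -16)) = 48.5489
d((-19, 25), (13, -10)) = 47.4236
d((-19, 25), (-29, 1)) = 26.0
d((-19, 25), (-2, -6)) = 35.3553
d((-19, 25), (17, -25)) = 61.6117
d((-19, 25), (12, -5)) = 43.1393
d((-19, 25), (11, 29)) = 30.2655
d((26, 25), (7, -16)) = 45.1885
d((26, 25), (13, -10)) = 37.3363
d((26, 25), (-29, 1)) = 60.0083
d((26, 25), (-2, -6)) = 41.7732
d((26, 25), (17, -25)) = 50.8035
d((26, 25), (12, -5)) = 33.1059
d((26, 25), (11, 29)) = 15.5242
d((7, -16), (13, -10)) = 8.4853
d((7, -16), (-29, 1)) = 39.8121
d((7, -16), (-2, -6)) = 13.4536
d((7, -16), (17, -25)) = 13.4536
d((7, -16), (12, -5)) = 12.083
d((7, -16), (11, 29)) = 45.1774
d((13, -10), (-29, 1)) = 43.4166
d((13, -10), (-2, -6)) = 15.5242
d((13, -10), (17, -25)) = 15.5242
d((13, -10), (12, -5)) = 5.099 <-- minimum
d((13, -10), (11, 29)) = 39.0512
d((-29, 1), (-2, -6)) = 27.8927
d((-29, 1), (17, -25)) = 52.8394
d((-29, 1), (12, -5)) = 41.4367
d((-29, 1), (11, 29)) = 48.8262
d((-2, -6), (17, -25)) = 26.8701
d((-2, -6), (12, -5)) = 14.0357
d((-2, -6), (11, 29)) = 37.3363
d((17, -25), (12, -5)) = 20.6155
d((17, -25), (11, 29)) = 54.3323
d((12, -5), (11, 29)) = 34.0147

Closest pair: (13, -10) and (12, -5) with distance 5.099

The closest pair is (13, -10) and (12, -5) with Euclidean distance 5.099. For 9 points, brute-force pairwise comparison is shown above. For large n, the divide-and-conquer algorithm (sort by x, recurse on halves, check the dividing strip) achieves O(n log n).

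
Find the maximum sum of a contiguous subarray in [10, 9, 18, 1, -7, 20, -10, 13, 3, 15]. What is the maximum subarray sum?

Using Kadane's algorithm on [10, 9, 18, 1, -7, 20, -10, 13, 3, 15]:

Scanning through the array:
Position 1 (value 9): max_ending_here = 19, max_so_far = 19
Position 2 (value 18): max_ending_here = 37, max_so_far = 37
Position 3 (value 1): max_ending_here = 38, max_so_far = 38
Position 4 (value -7): max_ending_here = 31, max_so_far = 38
Position 5 (value 20): max_ending_here = 51, max_so_far = 51
Position 6 (value -10): max_ending_here = 41, max_so_far = 51
Position 7 (value 13): max_ending_here = 54, max_so_far = 54
Position 8 (value 3): max_ending_here = 57, max_so_far = 57
Position 9 (value 15): max_ending_here = 72, max_so_far = 72

Maximum subarray: [10, 9, 18, 1, -7, 20, -10, 13, 3, 15]
Maximum sum: 72

The maximum subarray is [10, 9, 18, 1, -7, 20, -10, 13, 3, 15] with sum 72. This subarray runs from index 0 to index 9.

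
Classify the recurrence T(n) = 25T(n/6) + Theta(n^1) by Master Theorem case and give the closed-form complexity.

Master Theorem for T(n) = 25T(n/6) + O(n^1):

a = 25, b = 6, c = 1
log_b(a) = log_6(25) = 1.7965

Case 1: c = 1 < log_6(25) = 1.7965
T(n) = O(n^(log_6 25))

For T(n) = 25T(n/6) + O(n^1): log_6(25) = 1.7965. This is Case 1 of the Master Theorem (c < log_b(a), work dominated by leaves), giving O(n^(log_6 25)).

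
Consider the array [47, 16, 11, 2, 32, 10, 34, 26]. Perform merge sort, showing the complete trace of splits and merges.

Merge sort trace:

Split: [47, 16, 11, 2, 32, 10, 34, 26] -> [47, 16, 11, 2] and [32, 10, 34, 26]
  Split: [47, 16, 11, 2] -> [47, 16] and [11, 2]
    Split: [47, 16] -> [47] and [16]
    Merge: [47] + [16] -> [16, 47]
    Split: [11, 2] -> [11] and [2]
    Merge: [11] + [2] -> [2, 11]
  Merge: [16, 47] + [2, 11] -> [2, 11, 16, 47]
  Split: [32, 10, 34, 26] -> [32, 10] and [34, 26]
    Split: [32, 10] -> [32] and [10]
    Merge: [32] + [10] -> [10, 32]
    Split: [34, 26] -> [34] and [26]
    Merge: [34] + [26] -> [26, 34]
  Merge: [10, 32] + [26, 34] -> [10, 26, 32, 34]
Merge: [2, 11, 16, 47] + [10, 26, 32, 34] -> [2, 10, 11, 16, 26, 32, 34, 47]

Final sorted array: [2, 10, 11, 16, 26, 32, 34, 47]

The merge sort proceeds by recursively splitting the array and merging sorted halves.
After all merges, the sorted array is [2, 10, 11, 16, 26, 32, 34, 47].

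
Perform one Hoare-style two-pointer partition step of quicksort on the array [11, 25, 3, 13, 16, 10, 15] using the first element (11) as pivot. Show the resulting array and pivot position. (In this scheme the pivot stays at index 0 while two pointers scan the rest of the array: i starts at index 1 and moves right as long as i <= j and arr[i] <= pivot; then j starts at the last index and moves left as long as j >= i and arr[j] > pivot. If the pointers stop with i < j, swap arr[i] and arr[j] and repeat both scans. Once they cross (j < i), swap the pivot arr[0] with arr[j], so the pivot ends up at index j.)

Hoare-style two-pointer partition with pivot = 11:

Initial array: [11, 25, 3, 13, 16, 10, 15]

Pointers start at i = 1, j = 6.
i stops at index 1 (arr[1]=25 > 11), j stops at index 5 (arr[5]=10 <= 11): swap arr[1] and arr[5], array becomes [11, 10, 3, 13, 16, 25, 15]
i ends at 3, j ends at 2: the pointers have crossed (j < i), so scanning stops.

Swap pivot arr[0] with arr[2] to place pivot at position 2: [3, 10, 11, 13, 16, 25, 15]
Pivot position: 2

After partitioning with pivot 11, the array becomes [3, 10, 11, 13, 16, 25, 15]. The pivot is placed at index 2. All elements to the left of the pivot are <= 11, and all elements to the right are > 11.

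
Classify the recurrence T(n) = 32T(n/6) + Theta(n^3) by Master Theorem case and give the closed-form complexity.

Master Theorem for T(n) = 32T(n/6) + O(n^3):

a = 32, b = 6, c = 3
log_b(a) = log_6(32) = 1.9343

Case 3: c = 3 > log_6(32) = 1.9343
T(n) = O(n^3) = O(n^3)

For T(n) = 32T(n/6) + O(n^3): log_6(32) = 1.9343. This is Case 3 of the Master Theorem (c > log_b(a), work dominated by root), giving O(n^3).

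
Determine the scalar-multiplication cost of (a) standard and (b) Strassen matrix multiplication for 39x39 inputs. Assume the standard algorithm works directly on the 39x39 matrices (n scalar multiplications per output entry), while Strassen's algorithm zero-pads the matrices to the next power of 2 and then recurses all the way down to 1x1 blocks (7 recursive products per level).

Matrix multiplication for 39x39 matrices:

Strassen's algorithm requires power-of-2 dimensions. Pad 39x39 to 64x64 (next power of 2).

Standard algorithm: 39^3 = 59319 multiplications
Strassen's algorithm: 7^(log2(64)) = 7^6 = 117649 multiplications
Difference: 59319 - 117649 = -58330 (Strassen uses MORE here due to padding overhead — for small or just-over-power-of-2 n, padding can outweigh the per-level savings)

Standard: 59319 multiplications (39^3). Strassen: 117649 multiplications (7^6, after padding to 64x64). Strassen reduces 8 recursive multiplications to 7 at each level.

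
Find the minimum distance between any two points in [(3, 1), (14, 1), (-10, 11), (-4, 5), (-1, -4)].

Computing all pairwise distances among 5 points:

d((3, 1), (14, 1)) = 11.0
d((3, 1), (-10, 11)) = 16.4012
d((3, 1), (-4, 5)) = 8.0623
d((3, 1), (-1, -4)) = 6.4031 <-- minimum
d((14, 1), (-10, 11)) = 26.0
d((14, 1), (-4, 5)) = 18.4391
d((14, 1), (-1, -4)) = 15.8114
d((-10, 11), (-4, 5)) = 8.4853
d((-10, 11), (-1, -4)) = 17.4929
d((-4, 5), (-1, -4)) = 9.4868

Closest pair: (3, 1) and (-1, -4) with distance 6.4031

The closest pair is (3, 1) and (-1, -4) with Euclidean distance 6.4031. For 5 points, brute-force pairwise comparison is shown above. For large n, the divide-and-conquer algorithm (sort by x, recurse on halves, check the dividing strip) achieves O(n log n).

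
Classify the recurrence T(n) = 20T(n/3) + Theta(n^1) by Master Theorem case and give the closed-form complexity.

Master Theorem for T(n) = 20T(n/3) + O(n^1):

a = 20, b = 3, c = 1
log_b(a) = log_3(20) = 2.7268

Case 1: c = 1 < log_3(20) = 2.7268
T(n) = O(n^(log_3 20))

For T(n) = 20T(n/3) + O(n^1): log_3(20) = 2.7268. This is Case 1 of the Master Theorem (c < log_b(a), work dominated by leaves), giving O(n^(log_3 20)).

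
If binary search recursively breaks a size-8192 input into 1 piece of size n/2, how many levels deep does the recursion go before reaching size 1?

For divide and conquer with division factor 2:

Problem sizes at each level:
Level 0: 8192
Level 1: 4096
Level 2: 2048
Level 3: 1024
Level 4: 512
Level 5: 256
Level 6: 128
Level 7: 64
Level 8: 32
Level 9: 16
Level 10: 8
Level 11: 4
Level 12: 2
Level 13: 1

The root is level 0 and the size-1 base case is level 13 (the tree spans levels 0 through 13, i.e. 14 levels counting the root), so the depth is the number of divisions: log_2(8192) = 13

The recursion tree depth is log_2(8192) = 13. At each level, the problem size is divided by 2, so it takes 13 divisions to reduce to a base case of size 1. The algorithm makes 1 recursive call at each level.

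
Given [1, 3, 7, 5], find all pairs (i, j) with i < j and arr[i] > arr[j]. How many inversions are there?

Finding inversions in [1, 3, 7, 5]:

(2, 3): arr[2]=7 > arr[3]=5

Total inversions: 1

The array has 1 inversion(s): (2,3). Each pair (i,j) satisfies i < j and arr[i] > arr[j].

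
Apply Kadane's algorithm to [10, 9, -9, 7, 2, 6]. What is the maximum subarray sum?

Using Kadane's algorithm on [10, 9, -9, 7, 2, 6]:

Scanning through the array:
Position 1 (value 9): max_ending_here = 19, max_so_far = 19
Position 2 (value -9): max_ending_here = 10, max_so_far = 19
Position 3 (value 7): max_ending_here = 17, max_so_far = 19
Position 4 (value 2): max_ending_here = 19, max_so_far = 19
Position 5 (value 6): max_ending_here = 25, max_so_far = 25

Maximum subarray: [10, 9, -9, 7, 2, 6]
Maximum sum: 25

The maximum subarray is [10, 9, -9, 7, 2, 6] with sum 25. This subarray runs from index 0 to index 5.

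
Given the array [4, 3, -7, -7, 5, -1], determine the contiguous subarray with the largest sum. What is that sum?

Using Kadane's algorithm on [4, 3, -7, -7, 5, -1]:

Scanning through the array:
Position 1 (value 3): max_ending_here = 7, max_so_far = 7
Position 2 (value -7): max_ending_here = 0, max_so_far = 7
Position 3 (value -7): max_ending_here = -7, max_so_far = 7
Position 4 (value 5): max_ending_here = 5, max_so_far = 7
Position 5 (value -1): max_ending_here = 4, max_so_far = 7

Maximum subarray: [4, 3]
Maximum sum: 7

The maximum subarray is [4, 3] with sum 7. This subarray runs from index 0 to index 1.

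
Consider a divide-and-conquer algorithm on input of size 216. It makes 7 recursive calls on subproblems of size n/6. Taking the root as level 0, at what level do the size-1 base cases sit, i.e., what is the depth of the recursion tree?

For divide and conquer with division factor 6:

Problem sizes at each level:
Level 0: 216
Level 1: 36
Level 2: 6
Level 3: 1

The root is level 0 and the size-1 base case is level 3 (the tree spans levels 0 through 3, i.e. 4 levels counting the root), so the depth is the number of divisions: log_6(216) = 3

The recursion tree depth is log_6(216) = 3. At each level, the problem size is divided by 6, so it takes 3 divisions to reduce to a base case of size 1. The algorithm makes 7 recursive calls at each level.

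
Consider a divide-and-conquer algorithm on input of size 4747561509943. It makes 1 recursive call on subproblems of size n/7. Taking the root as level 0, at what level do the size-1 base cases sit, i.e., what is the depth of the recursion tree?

For divide and conquer with division factor 7:

Problem sizes at each level:
Level 0: 4747561509943
Level 1: 678223072849
Level 2: 96889010407
Level 3: 13841287201
Level 4: 1977326743
Level 5: 282475249
Level 6: 40353607
Level 7: 5764801
Level 8: 823543
Level 9: 117649
Level 10: 16807
Level 11: 2401
Level 12: 343
Level 13: 49
Level 14: 7
Level 15: 1

The root is level 0 and the size-1 base case is level 15 (the tree spans levels 0 through 15, i.e. 16 levels counting the root), so the depth is the number of divisions: log_7(4747561509943) = 15

The recursion tree depth is log_7(4747561509943) = 15. At each level, the problem size is divided by 7, so it takes 15 divisions to reduce to a base case of size 1. The algorithm makes 1 recursive call at each level.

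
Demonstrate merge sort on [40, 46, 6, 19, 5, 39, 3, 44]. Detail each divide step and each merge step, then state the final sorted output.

Merge sort trace:

Split: [40, 46, 6, 19, 5, 39, 3, 44] -> [40, 46, 6, 19] and [5, 39, 3, 44]
  Split: [40, 46, 6, 19] -> [40, 46] and [6, 19]
    Split: [40, 46] -> [40] and [46]
    Merge: [40] + [46] -> [40, 46]
    Split: [6, 19] -> [6] and [19]
    Merge: [6] + [19] -> [6, 19]
  Merge: [40, 46] + [6, 19] -> [6, 19, 40, 46]
  Split: [5, 39, 3, 44] -> [5, 39] and [3, 44]
    Split: [5, 39] -> [5] and [39]
    Merge: [5] + [39] -> [5, 39]
    Split: [3, 44] -> [3] and [44]
    Merge: [3] + [44] -> [3, 44]
  Merge: [5, 39] + [3, 44] -> [3, 5, 39, 44]
Merge: [6, 19, 40, 46] + [3, 5, 39, 44] -> [3, 5, 6, 19, 39, 40, 44, 46]

Final sorted array: [3, 5, 6, 19, 39, 40, 44, 46]

The merge sort proceeds by recursively splitting the array and merging sorted halves.
After all merges, the sorted array is [3, 5, 6, 19, 39, 40, 44, 46].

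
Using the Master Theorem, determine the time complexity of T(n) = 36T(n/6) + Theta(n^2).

Master Theorem for T(n) = 36T(n/6) + O(n^2):

a = 36, b = 6, c = 2
log_b(a) = log_6(36) = 2.0000

Case 2: c = 2 = log_6(36) = 2.0000
T(n) = O(n^2 log n) = O(n^2 log n)

For T(n) = 36T(n/6) + O(n^2): log_6(36) = 2.0000. This is Case 2 of the Master Theorem (c = log_b(a), equal work at all levels), giving O(n^2 log n).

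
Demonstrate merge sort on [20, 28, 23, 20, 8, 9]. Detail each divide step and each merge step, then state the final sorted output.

Merge sort trace:

Split: [20, 28, 23, 20, 8, 9] -> [20, 28, 23] and [20, 8, 9]
  Split: [20, 28, 23] -> [20] and [28, 23]
    Split: [28, 23] -> [28] and [23]
    Merge: [28] + [23] -> [23, 28]
  Merge: [20] + [23, 28] -> [20, 23, 28]
  Split: [20, 8, 9] -> [20] and [8, 9]
    Split: [8, 9] -> [8] and [9]
    Merge: [8] + [9] -> [8, 9]
  Merge: [20] + [8, 9] -> [8, 9, 20]
Merge: [20, 23, 28] + [8, 9, 20] -> [8, 9, 20, 20, 23, 28]

Final sorted array: [8, 9, 20, 20, 23, 28]

The merge sort proceeds by recursively splitting the array and merging sorted halves.
After all merges, the sorted array is [8, 9, 20, 20, 23, 28].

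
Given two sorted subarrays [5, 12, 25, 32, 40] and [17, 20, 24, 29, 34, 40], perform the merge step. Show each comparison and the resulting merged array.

Merging process:

Compare 5 vs 17: take 5 from left. Merged: [5]
Compare 12 vs 17: take 12 from left. Merged: [5, 12]
Compare 25 vs 17: take 17 from right. Merged: [5, 12, 17]
Compare 25 vs 20: take 20 from right. Merged: [5, 12, 17, 20]
Compare 25 vs 24: take 24 from right. Merged: [5, 12, 17, 20, 24]
Compare 25 vs 29: take 25 from left. Merged: [5, 12, 17, 20, 24, 25]
Compare 32 vs 29: take 29 from right. Merged: [5, 12, 17, 20, 24, 25, 29]
Compare 32 vs 34: take 32 from left. Merged: [5, 12, 17, 20, 24, 25, 29, 32]
Compare 40 vs 34: take 34 from right. Merged: [5, 12, 17, 20, 24, 25, 29, 32, 34]
Compare 40 vs 40: take 40 from left. Merged: [5, 12, 17, 20, 24, 25, 29, 32, 34, 40]
Append remaining from right: [40]. Merged: [5, 12, 17, 20, 24, 25, 29, 32, 34, 40, 40]

Final merged array: [5, 12, 17, 20, 24, 25, 29, 32, 34, 40, 40]
Total comparisons: 10

The merged array is [5, 12, 17, 20, 24, 25, 29, 32, 34, 40, 40], requiring 10 comparisons. The merge step runs in O(n) time where n is the total number of elements.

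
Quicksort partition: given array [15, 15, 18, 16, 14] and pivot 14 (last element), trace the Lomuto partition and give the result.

Lomuto partition with pivot = 14:

Initial array: [15, 15, 18, 16, 14]

arr[0]=15 > 14: no swap
arr[1]=15 > 14: no swap
arr[2]=18 > 14: no swap
arr[3]=16 > 14: no swap

Place pivot at position 0: [14, 15, 18, 16, 15]
Pivot position: 0

After partitioning with pivot 14, the array becomes [14, 15, 18, 16, 15]. The pivot is placed at index 0. All elements to the left of the pivot are <= 14, and all elements to the right are > 14.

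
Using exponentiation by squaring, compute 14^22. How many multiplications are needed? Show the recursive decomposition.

Computing 14^22 by squaring (build up from 14^1; each line after the first costs one multiplication):

14^1 = 14
14^2 = (14^1)^2 = 14^2 = 196
14^4 = (14^2)^2 = 196^2 = 38416
14^5 = 14 * 14^4 = 14 * 38416 = 537824
14^10 = (14^5)^2 = 537824^2 = 289254654976
14^11 = 14 * 14^10 = 14 * 289254654976 = 4049565169664
14^22 = (14^11)^2 = 4049565169664^2 = 16398978063355821105872896

Result: 16398978063355821105872896
Multiplications needed: 6 (6 lines after 14^1)

14^22 = 16398978063355821105872896. Using exponentiation by squaring, this requires 6 multiplications. The key idea: if the exponent is even, square the half-power; if odd, multiply by the base once.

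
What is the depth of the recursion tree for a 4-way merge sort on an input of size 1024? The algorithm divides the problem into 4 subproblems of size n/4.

For divide and conquer with division factor 4:

Problem sizes at each level:
Level 0: 1024
Level 1: 256
Level 2: 64
Level 3: 16
Level 4: 4
Level 5: 1

The root is level 0 and the size-1 base case is level 5 (the tree spans levels 0 through 5, i.e. 6 levels counting the root), so the depth is the number of divisions: log_4(1024) = 5

The recursion tree depth is log_4(1024) = 5. At each level, the problem size is divided by 4, so it takes 5 divisions to reduce to a base case of size 1. The algorithm makes 4 recursive calls at each level.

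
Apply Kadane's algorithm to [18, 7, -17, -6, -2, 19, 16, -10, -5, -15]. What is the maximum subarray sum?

Using Kadane's algorithm on [18, 7, -17, -6, -2, 19, 16, -10, -5, -15]:

Scanning through the array:
Position 1 (value 7): max_ending_here = 25, max_so_far = 25
Position 2 (value -17): max_ending_here = 8, max_so_far = 25
Position 3 (value -6): max_ending_here = 2, max_so_far = 25
Position 4 (value -2): max_ending_here = 0, max_so_far = 25
Position 5 (value 19): max_ending_here = 19, max_so_far = 25
Position 6 (value 16): max_ending_here = 35, max_so_far = 35
Position 7 (value -10): max_ending_here = 25, max_so_far = 35
Position 8 (value -5): max_ending_here = 20, max_so_far = 35
Position 9 (value -15): max_ending_here = 5, max_so_far = 35

Maximum subarray: [18, 7, -17, -6, -2, 19, 16]
Maximum sum: 35

The maximum subarray is [18, 7, -17, -6, -2, 19, 16] with sum 35. This subarray runs from index 0 to index 6.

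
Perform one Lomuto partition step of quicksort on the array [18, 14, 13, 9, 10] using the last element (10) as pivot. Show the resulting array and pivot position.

Lomuto partition with pivot = 10:

Initial array: [18, 14, 13, 9, 10]

arr[0]=18 > 10: no swap
arr[1]=14 > 10: no swap
arr[2]=13 > 10: no swap
arr[3]=9 <= 10: swap with position 0, array becomes [9, 14, 13, 18, 10]

Place pivot at position 1: [9, 10, 13, 18, 14]
Pivot position: 1

After partitioning with pivot 10, the array becomes [9, 10, 13, 18, 14]. The pivot is placed at index 1. All elements to the left of the pivot are <= 10, and all elements to the right are > 10.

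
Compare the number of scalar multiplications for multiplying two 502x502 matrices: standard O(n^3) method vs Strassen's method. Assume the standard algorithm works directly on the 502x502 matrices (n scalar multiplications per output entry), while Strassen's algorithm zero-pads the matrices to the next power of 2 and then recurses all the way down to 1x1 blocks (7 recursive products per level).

Matrix multiplication for 502x502 matrices:

Strassen's algorithm requires power-of-2 dimensions. Pad 502x502 to 512x512 (next power of 2).

Standard algorithm: 502^3 = 126506008 multiplications
Strassen's algorithm: 7^(log2(512)) = 7^9 = 40353607 multiplications
Savings: 126506008 - 40353607 = 86152401 multiplications

Standard: 126506008 multiplications (502^3). Strassen: 40353607 multiplications (7^9, after padding to 512x512). Strassen reduces 8 recursive multiplications to 7 at each level.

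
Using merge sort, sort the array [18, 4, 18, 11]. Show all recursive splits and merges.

Merge sort trace:

Split: [18, 4, 18, 11] -> [18, 4] and [18, 11]
  Split: [18, 4] -> [18] and [4]
  Merge: [18] + [4] -> [4, 18]
  Split: [18, 11] -> [18] and [11]
  Merge: [18] + [11] -> [11, 18]
Merge: [4, 18] + [11, 18] -> [4, 11, 18, 18]

Final sorted array: [4, 11, 18, 18]

The merge sort proceeds by recursively splitting the array and merging sorted halves.
After all merges, the sorted array is [4, 11, 18, 18].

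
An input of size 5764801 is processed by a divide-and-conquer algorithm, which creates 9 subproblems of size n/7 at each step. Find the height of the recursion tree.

For divide and conquer with division factor 7:

Problem sizes at each level:
Level 0: 5764801
Level 1: 823543
Level 2: 117649
Level 3: 16807
Level 4: 2401
Level 5: 343
Level 6: 49
Level 7: 7
Level 8: 1

The root is level 0 and the size-1 base case is level 8 (the tree spans levels 0 through 8, i.e. 9 levels counting the root), so the depth is the number of divisions: log_7(5764801) = 8

The recursion tree depth is log_7(5764801) = 8. At each level, the problem size is divided by 7, so it takes 8 divisions to reduce to a base case of size 1. The algorithm makes 9 recursive calls at each level.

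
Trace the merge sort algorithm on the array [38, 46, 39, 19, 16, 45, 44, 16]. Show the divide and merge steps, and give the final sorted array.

Merge sort trace:

Split: [38, 46, 39, 19, 16, 45, 44, 16] -> [38, 46, 39, 19] and [16, 45, 44, 16]
  Split: [38, 46, 39, 19] -> [38, 46] and [39, 19]
    Split: [38, 46] -> [38] and [46]
    Merge: [38] + [46] -> [38, 46]
    Split: [39, 19] -> [39] and [19]
    Merge: [39] + [19] -> [19, 39]
  Merge: [38, 46] + [19, 39] -> [19, 38, 39, 46]
  Split: [16, 45, 44, 16] -> [16, 45] and [44, 16]
    Split: [16, 45] -> [16] and [45]
    Merge: [16] + [45] -> [16, 45]
    Split: [44, 16] -> [44] and [16]
    Merge: [44] + [16] -> [16, 44]
  Merge: [16, 45] + [16, 44] -> [16, 16, 44, 45]
Merge: [19, 38, 39, 46] + [16, 16, 44, 45] -> [16, 16, 19, 38, 39, 44, 45, 46]

Final sorted array: [16, 16, 19, 38, 39, 44, 45, 46]

The merge sort proceeds by recursively splitting the array and merging sorted halves.
After all merges, the sorted array is [16, 16, 19, 38, 39, 44, 45, 46].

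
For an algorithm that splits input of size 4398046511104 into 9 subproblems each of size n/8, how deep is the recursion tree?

For divide and conquer with division factor 8:

Problem sizes at each level:
Level 0: 4398046511104
Level 1: 549755813888
Level 2: 68719476736
Level 3: 8589934592
Level 4: 1073741824
Level 5: 134217728
Level 6: 16777216
Level 7: 2097152
Level 8: 262144
Level 9: 32768
Level 10: 4096
Level 11: 512
Level 12: 64
Level 13: 8
Level 14: 1

The root is level 0 and the size-1 base case is level 14 (the tree spans levels 0 through 14, i.e. 15 levels counting the root), so the depth is the number of divisions: log_8(4398046511104) = 14

The recursion tree depth is log_8(4398046511104) = 14. At each level, the problem size is divided by 8, so it takes 14 divisions to reduce to a base case of size 1. The algorithm makes 9 recursive calls at each level.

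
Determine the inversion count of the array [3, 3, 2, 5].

Finding inversions in [3, 3, 2, 5]:

(0, 2): arr[0]=3 > arr[2]=2
(1, 2): arr[1]=3 > arr[2]=2

Total inversions: 2

The array has 2 inversion(s): (0,2), (1,2). Each pair (i,j) satisfies i < j and arr[i] > arr[j].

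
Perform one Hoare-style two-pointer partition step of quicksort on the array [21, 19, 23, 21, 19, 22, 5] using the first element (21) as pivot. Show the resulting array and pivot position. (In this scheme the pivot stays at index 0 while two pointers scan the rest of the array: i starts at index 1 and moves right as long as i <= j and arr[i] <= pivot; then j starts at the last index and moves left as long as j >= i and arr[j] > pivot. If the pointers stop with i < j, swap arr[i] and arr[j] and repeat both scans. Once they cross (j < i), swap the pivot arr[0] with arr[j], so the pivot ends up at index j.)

Hoare-style two-pointer partition with pivot = 21:

Initial array: [21, 19, 23, 21, 19, 22, 5]

Pointers start at i = 1, j = 6.
i stops at index 2 (arr[2]=23 > 21), j stops at index 6 (arr[6]=5 <= 21): swap arr[2] and arr[6], array becomes [21, 19, 5, 21, 19, 22, 23]
i ends at 5, j ends at 4: the pointers have crossed (j < i), so scanning stops.

Swap pivot arr[0] with arr[4] to place pivot at position 4: [19, 19, 5, 21, 21, 22, 23]
Pivot position: 4

After partitioning with pivot 21, the array becomes [19, 19, 5, 21, 21, 22, 23]. The pivot is placed at index 4. All elements to the left of the pivot are <= 21, and all elements to the right are > 21.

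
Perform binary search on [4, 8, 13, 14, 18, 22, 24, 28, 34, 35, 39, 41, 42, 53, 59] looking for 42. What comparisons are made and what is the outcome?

Binary search for 42 in [4, 8, 13, 14, 18, 22, 24, 28, 34, 35, 39, 41, 42, 53, 59]:

lo=0, hi=14, mid=7, arr[mid]=28 -> 28 < 42, search right half
lo=8, hi=14, mid=11, arr[mid]=41 -> 41 < 42, search right half
lo=12, hi=14, mid=13, arr[mid]=53 -> 53 > 42, search left half
lo=12, hi=12, mid=12, arr[mid]=42 -> Found target at index 12!

Binary search finds 42 at index 12 after 4 comparisons. The search repeatedly halves the search space by comparing with the middle element.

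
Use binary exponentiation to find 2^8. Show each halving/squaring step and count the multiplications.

Computing 2^8 by squaring (build up from 2^1; each line after the first costs one multiplication):

2^1 = 2
2^2 = (2^1)^2 = 2^2 = 4
2^4 = (2^2)^2 = 4^2 = 16
2^8 = (2^4)^2 = 16^2 = 256

Result: 256
Multiplications needed: 3 (3 lines after 2^1)

2^8 = 256. Using exponentiation by squaring, this requires 3 multiplications. The key idea: if the exponent is even, square the half-power; if odd, multiply by the base once.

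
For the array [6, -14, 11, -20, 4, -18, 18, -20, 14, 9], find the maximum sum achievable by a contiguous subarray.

Using Kadane's algorithm on [6, -14, 11, -20, 4, -18, 18, -20, 14, 9]:

Scanning through the array:
Position 1 (value -14): max_ending_here = -8, max_so_far = 6
Position 2 (value 11): max_ending_here = 11, max_so_far = 11
Position 3 (value -20): max_ending_here = -9, max_so_far = 11
Position 4 (value 4): max_ending_here = 4, max_so_far = 11
Position 5 (value -18): max_ending_here = -14, max_so_far = 11
Position 6 (value 18): max_ending_here = 18, max_so_far = 18
Position 7 (value -20): max_ending_here = -2, max_so_far = 18
Position 8 (value 14): max_ending_here = 14, max_so_far = 18
Position 9 (value 9): max_ending_here = 23, max_so_far = 23

Maximum subarray: [14, 9]
Maximum sum: 23

The maximum subarray is [14, 9] with sum 23. This subarray runs from index 8 to index 9.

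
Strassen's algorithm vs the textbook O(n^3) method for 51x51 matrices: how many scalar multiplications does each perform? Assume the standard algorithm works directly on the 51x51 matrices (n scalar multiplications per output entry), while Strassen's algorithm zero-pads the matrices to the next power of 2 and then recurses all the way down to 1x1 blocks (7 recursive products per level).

Matrix multiplication for 51x51 matrices:

Strassen's algorithm requires power-of-2 dimensions. Pad 51x51 to 64x64 (next power of 2).

Standard algorithm: 51^3 = 132651 multiplications
Strassen's algorithm: 7^(log2(64)) = 7^6 = 117649 multiplications
Savings: 132651 - 117649 = 15002 multiplications

Standard: 132651 multiplications (51^3). Strassen: 117649 multiplications (7^6, after padding to 64x64). Strassen reduces 8 recursive multiplications to 7 at each level.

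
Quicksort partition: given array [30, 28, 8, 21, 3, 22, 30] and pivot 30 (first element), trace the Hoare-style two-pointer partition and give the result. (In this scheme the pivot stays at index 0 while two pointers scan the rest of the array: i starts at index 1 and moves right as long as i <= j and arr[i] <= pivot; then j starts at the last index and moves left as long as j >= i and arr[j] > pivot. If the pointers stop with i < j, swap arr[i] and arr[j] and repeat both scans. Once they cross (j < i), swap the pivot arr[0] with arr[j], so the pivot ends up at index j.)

Hoare-style two-pointer partition with pivot = 30:

Initial array: [30, 28, 8, 21, 3, 22, 30]

Pointers start at i = 1, j = 6.
i ends at 7, j ends at 6: the pointers have crossed (j < i), so scanning stops.

Swap pivot arr[0] with arr[6] to place pivot at position 6: [30, 28, 8, 21, 3, 22, 30]
Pivot position: 6

After partitioning with pivot 30, the array becomes [30, 28, 8, 21, 3, 22, 30]. The pivot is placed at index 6. All elements to the left of the pivot are <= 30, and all elements to the right are > 30.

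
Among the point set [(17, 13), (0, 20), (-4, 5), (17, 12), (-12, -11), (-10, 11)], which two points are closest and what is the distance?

Computing all pairwise distances among 6 points:

d((17, 13), (0, 20)) = 18.3848
d((17, 13), (-4, 5)) = 22.4722
d((17, 13), (17, 12)) = 1.0 <-- minimum
d((17, 13), (-12, -11)) = 37.6431
d((17, 13), (-10, 11)) = 27.074
d((0, 20), (-4, 5)) = 15.5242
d((0, 20), (17, 12)) = 18.7883
d((0, 20), (-12, -11)) = 33.2415
d((0, 20), (-10, 11)) = 13.4536
d((-4, 5), (17, 12)) = 22.1359
d((-4, 5), (-12, -11)) = 17.8885
d((-4, 5), (-10, 11)) = 8.4853
d((17, 12), (-12, -11)) = 37.0135
d((17, 12), (-10, 11)) = 27.0185
d((-12, -11), (-10, 11)) = 22.0907

Closest pair: (17, 13) and (17, 12) with distance 1.0

The closest pair is (17, 13) and (17, 12) with Euclidean distance 1.0. For 6 points, brute-force pairwise comparison is shown above. For large n, the divide-and-conquer algorithm (sort by x, recurse on halves, check the dividing strip) achieves O(n log n).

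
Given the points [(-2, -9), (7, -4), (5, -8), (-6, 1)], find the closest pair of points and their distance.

Computing all pairwise distances among 4 points:

d((-2, -9), (7, -4)) = 10.2956
d((-2, -9), (5, -8)) = 7.0711
d((-2, -9), (-6, 1)) = 10.7703
d((7, -4), (5, -8)) = 4.4721 <-- minimum
d((7, -4), (-6, 1)) = 13.9284
d((5, -8), (-6, 1)) = 14.2127

Closest pair: (7, -4) and (5, -8) with distance 4.4721

The closest pair is (7, -4) and (5, -8) with Euclidean distance 4.4721. For 4 points, brute-force pairwise comparison is shown above. For large n, the divide-and-conquer algorithm (sort by x, recurse on halves, check the dividing strip) achieves O(n log n).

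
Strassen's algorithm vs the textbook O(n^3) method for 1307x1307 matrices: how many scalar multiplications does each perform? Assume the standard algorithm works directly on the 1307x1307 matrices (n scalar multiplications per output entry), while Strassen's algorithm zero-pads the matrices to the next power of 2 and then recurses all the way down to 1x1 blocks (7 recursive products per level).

Matrix multiplication for 1307x1307 matrices:

Strassen's algorithm requires power-of-2 dimensions. Pad 1307x1307 to 2048x2048 (next power of 2).

Standard algorithm: 1307^3 = 2232681443 multiplications
Strassen's algorithm: 7^(log2(2048)) = 7^11 = 1977326743 multiplications
Savings: 2232681443 - 1977326743 = 255354700 multiplications

Standard: 2232681443 multiplications (1307^3). Strassen: 1977326743 multiplications (7^11, after padding to 2048x2048). Strassen reduces 8 recursive multiplications to 7 at each level.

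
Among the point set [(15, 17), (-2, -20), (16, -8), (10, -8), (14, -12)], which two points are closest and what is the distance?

Computing all pairwise distances among 5 points:

d((15, 17), (-2, -20)) = 40.7185
d((15, 17), (16, -8)) = 25.02
d((15, 17), (10, -8)) = 25.4951
d((15, 17), (14, -12)) = 29.0172
d((-2, -20), (16, -8)) = 21.6333
d((-2, -20), (10, -8)) = 16.9706
d((-2, -20), (14, -12)) = 17.8885
d((16, -8), (10, -8)) = 6.0
d((16, -8), (14, -12)) = 4.4721 <-- minimum
d((10, -8), (14, -12)) = 5.6569

Closest pair: (16, -8) and (14, -12) with distance 4.4721

The closest pair is (16, -8) and (14, -12) with Euclidean distance 4.4721. For 5 points, brute-force pairwise comparison is shown above. For large n, the divide-and-conquer algorithm (sort by x, recurse on halves, check the dividing strip) achieves O(n log n).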